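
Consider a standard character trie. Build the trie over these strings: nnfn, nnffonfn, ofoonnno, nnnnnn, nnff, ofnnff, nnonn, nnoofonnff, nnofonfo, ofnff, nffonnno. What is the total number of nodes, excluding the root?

49

Count nodes per top-level branch (shared prefixes stored once):
  'n'-branch (nffonnno, nnff, nnffonfn, nnfn, nnnnnn, nnofonfo, nnonn, nnoofonnff): 35 nodes
  'o'-branch (ofnff, ofnnff, ofoonnno): 14 nodes
Sum: 49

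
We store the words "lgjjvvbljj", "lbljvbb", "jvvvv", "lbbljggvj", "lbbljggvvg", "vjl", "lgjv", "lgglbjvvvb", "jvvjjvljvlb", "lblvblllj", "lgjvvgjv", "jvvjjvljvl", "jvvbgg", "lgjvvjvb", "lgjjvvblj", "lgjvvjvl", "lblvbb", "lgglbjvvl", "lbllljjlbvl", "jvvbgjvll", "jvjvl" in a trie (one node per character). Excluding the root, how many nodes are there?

84

For each word, the new-node count is its length minus the longest prefix already in the trie:
  "lgjjvvbljj" → 10 new (l, g, j, j, v, v, b, l, j, j)
  "lbljvbb" → prefix "l" already present; 6 new (b, l, j, v, b, b)
  "jvvvv" → 5 new (j, v, v, v, v)
  "lbbljggvj" → prefix "lb" already present; 7 new (b, l, j, g, g, v, j)
  "lbbljggvvg" → prefix "lbbljggv" already present; 2 new (v, g)
  "vjl" → 3 new (v, j, l)
  "lgjv" → prefix "lgj" already present; 1 new (v)
  "lgglbjvvvb" → prefix "lg" already present; 8 new (g, l, b, j, v, v, v, b)
  "jvvjjvljvlb" → prefix "jvv" already present; 8 new (j, j, v, l, j, v, l, b)
  "lblvblllj" → prefix "lbl" already present; 6 new (v, b, l, l, l, j)
  "lgjvvgjv" → prefix "lgjv" already present; 4 new (v, g, j, v)
  "jvvjjvljvl" → prefix "jvvjjvljvl" already present; 0 new (none)
  "jvvbgg" → prefix "jvv" already present; 3 new (b, g, g)
  "lgjvvjvb" → prefix "lgjvv" already present; 3 new (j, v, b)
  "lgjjvvblj" → prefix "lgjjvvblj" already present; 0 new (none)
  "lgjvvjvl" → prefix "lgjvvjv" already present; 1 new (l)
  "lblvbb" → prefix "lblvb" already present; 1 new (b)
  "lgglbjvvl" → prefix "lgglbjvv" already present; 1 new (l)
  "lbllljjlbvl" → prefix "lbl" already present; 8 new (l, l, j, j, l, b, v, l)
  "jvvbgjvll" → prefix "jvvbg" already present; 4 new (j, v, l, l)
  "jvjvl" → prefix "jv" already present; 3 new (j, v, l)
Total nodes = 10 + 6 + 5 + 7 + 2 + 3 + 1 + 8 + 8 + 6 + 4 + 0 + 3 + 3 + 0 + 1 + 1 + 1 + 8 + 4 + 3 = 84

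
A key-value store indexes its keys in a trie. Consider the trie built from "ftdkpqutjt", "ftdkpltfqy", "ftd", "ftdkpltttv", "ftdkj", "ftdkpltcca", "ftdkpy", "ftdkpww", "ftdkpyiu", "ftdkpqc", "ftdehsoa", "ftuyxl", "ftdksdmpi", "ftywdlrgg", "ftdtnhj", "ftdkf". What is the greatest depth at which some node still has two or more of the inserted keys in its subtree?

Equivalently: take the maximum, over all pairs, of their longest common prefix length.
e.g. "ftdkpltcca" and "ftdkpltfqy" share the prefix "ftdkplt" of length 7; no pair shares a longer one.
Longest shared-prefix length: 7

7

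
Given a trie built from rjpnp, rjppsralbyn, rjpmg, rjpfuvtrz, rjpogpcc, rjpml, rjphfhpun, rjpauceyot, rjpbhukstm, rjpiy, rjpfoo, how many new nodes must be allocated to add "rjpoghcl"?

Walking "rjpoghcl" from the root, the first 5 characters ("rjpog") follow existing edges; "h" is the first miss.
Each of the 3 remaining characters creates one node.

3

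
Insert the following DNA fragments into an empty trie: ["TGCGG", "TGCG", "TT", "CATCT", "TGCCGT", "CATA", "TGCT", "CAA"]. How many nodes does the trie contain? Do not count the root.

Count nodes per top-level branch (shared prefixes stored once):
  'C'-branch (CAA, CATA, CATCT): 7 nodes
  'T'-branch (TGCCGT, TGCG, TGCGG, TGCT, TT): 10 nodes
Sum: 17

17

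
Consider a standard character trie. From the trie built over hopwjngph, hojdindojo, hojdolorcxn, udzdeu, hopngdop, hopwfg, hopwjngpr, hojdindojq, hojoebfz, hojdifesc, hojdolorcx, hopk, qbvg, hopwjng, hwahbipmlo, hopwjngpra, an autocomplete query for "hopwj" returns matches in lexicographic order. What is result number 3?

Filter for "hopwj…" and sort: "hopwjng", "hopwjngph", "hopwjngpr", "hopwjngpra"
Position 3: hopwjngpr

hopwjngpr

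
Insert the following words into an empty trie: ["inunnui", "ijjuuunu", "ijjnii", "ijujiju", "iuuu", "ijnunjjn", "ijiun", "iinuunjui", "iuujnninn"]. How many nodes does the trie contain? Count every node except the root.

48

Count nodes per top-level branch (shared prefixes stored once):
  'i'-branch (iinuunjui, ijiun, ijjnii, ijjuuunu, ijnunjjn, ijujiju, inunnui, iuujnninn, iuuu): 48 nodes
Sum: 48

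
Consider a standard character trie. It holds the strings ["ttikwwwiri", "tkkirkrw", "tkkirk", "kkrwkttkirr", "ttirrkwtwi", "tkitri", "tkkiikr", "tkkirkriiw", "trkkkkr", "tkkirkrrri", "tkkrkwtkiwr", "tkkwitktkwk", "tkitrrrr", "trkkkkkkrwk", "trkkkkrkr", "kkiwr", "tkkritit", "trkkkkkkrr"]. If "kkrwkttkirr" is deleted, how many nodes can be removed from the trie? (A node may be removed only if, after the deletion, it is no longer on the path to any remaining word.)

9

A node on "kkrwkttkirr"'s path can go only if nothing else ends at it or branches off below it.
The suffix "rwkttkirr" (9 nodes) is used only by "kkrwkttkirr"; the node for "kk" still has the child "i", so pruning stops there.
Nodes removed: 9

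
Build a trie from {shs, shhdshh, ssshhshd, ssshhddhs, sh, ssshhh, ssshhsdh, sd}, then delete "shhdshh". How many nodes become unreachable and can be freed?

5

After clearing the end-marker at "shhdshh", prune upward until reaching a node still needed by another word.
The suffix "hdshh" (5 nodes) is used only by "shhdshh"; the node for "sh" still has the child "s", so pruning stops there.
Nodes removed: 5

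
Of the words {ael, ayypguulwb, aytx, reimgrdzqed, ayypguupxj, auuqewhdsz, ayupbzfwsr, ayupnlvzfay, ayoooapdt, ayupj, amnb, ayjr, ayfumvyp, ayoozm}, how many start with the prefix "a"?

13

Walk to "a"; the words in its subtree are exactly those with that prefix.
Matches: "ael", "amnb", "auuqewhdsz", "ayfumvyp", "ayjr", "ayoooapdt", "ayoozm", "aytx", "ayupbzfwsr", "ayupj", "ayupnlvzfay", "ayypguulwb", "ayypguupxj"
Count: 13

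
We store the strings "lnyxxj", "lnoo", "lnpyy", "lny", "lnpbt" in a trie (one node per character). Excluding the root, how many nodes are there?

Trace insertions, counting only characters that open a new branch:
  "lnyxxj" → 6 new (l, n, y, x, x, j)
  "lnoo" → prefix "ln" already present; 2 new (o, o)
  "lnpyy" → prefix "ln" already present; 3 new (p, y, y)
  "lny" → prefix "lny" already present; 0 new (none)
  "lnpbt" → prefix "lnp" already present; 2 new (b, t)
Total nodes = 6 + 2 + 3 + 0 + 2 = 13

13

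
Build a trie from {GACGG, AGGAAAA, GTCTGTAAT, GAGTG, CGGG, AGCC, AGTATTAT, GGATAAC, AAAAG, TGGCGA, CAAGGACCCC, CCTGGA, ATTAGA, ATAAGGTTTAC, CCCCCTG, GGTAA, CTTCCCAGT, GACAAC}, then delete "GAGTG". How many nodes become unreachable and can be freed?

3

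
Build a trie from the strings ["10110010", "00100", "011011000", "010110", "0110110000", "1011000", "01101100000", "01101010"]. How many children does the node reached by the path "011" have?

Follow the path "011" to its node, then look at its outgoing edges.
Distinct next characters after "011": 0.
That node has 1 child edge.

1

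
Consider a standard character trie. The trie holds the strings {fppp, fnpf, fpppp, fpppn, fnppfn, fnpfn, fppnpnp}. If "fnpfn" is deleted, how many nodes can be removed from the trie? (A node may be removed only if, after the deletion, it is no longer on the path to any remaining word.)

Walk "fnpfn" from the leaf back toward the root, removing each node that no remaining word uses.
The suffix "n" (1 node) is used only by "fnpfn"; "fnpf" is itself a stored word, so pruning stops there.
Nodes removed: 1

1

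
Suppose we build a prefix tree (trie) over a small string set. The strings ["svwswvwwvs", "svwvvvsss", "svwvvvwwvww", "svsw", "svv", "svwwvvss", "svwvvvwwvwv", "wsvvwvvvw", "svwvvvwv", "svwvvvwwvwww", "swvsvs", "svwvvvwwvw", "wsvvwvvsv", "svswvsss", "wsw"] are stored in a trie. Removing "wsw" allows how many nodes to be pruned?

A node on "wsw"'s path can go only if nothing else ends at it or branches off below it.
The suffix "w" (1 node) is used only by "wsw"; the node for "ws" still has the child "v", so pruning stops there.
Nodes removed: 1

1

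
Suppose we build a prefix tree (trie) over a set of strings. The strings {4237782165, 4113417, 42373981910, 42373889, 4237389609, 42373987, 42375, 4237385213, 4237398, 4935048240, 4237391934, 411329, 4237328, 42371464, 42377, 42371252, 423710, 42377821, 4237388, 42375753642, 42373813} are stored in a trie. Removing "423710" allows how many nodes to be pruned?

1

Walk "423710" from the leaf back toward the root, removing each node that no remaining word uses.
The suffix "0" (1 node) is used only by "423710"; the node for "42371" still has the child "4", so pruning stops there.
Nodes removed: 1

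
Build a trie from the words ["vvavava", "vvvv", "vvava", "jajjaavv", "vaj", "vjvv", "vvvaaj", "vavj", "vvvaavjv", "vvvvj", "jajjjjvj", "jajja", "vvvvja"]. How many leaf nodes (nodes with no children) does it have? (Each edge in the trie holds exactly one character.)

9

Leaves are exactly the stored words that no other stored word extends.
Those words: "jajjaavv", "jajjjjvj", "vaj", "vavj", "vjvv", "vvavava", "vvvaaj", "vvvaavjv", "vvvvja"
Leaf count: 9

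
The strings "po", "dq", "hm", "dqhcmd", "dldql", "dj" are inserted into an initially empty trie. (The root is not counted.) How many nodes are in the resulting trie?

Count nodes per top-level branch (shared prefixes stored once):
  'd'-branch (dj, dldql, dq, dqhcmd): 11 nodes
  'h'-branch (hm): 2 nodes
  'p'-branch (po): 2 nodes
Sum: 15

15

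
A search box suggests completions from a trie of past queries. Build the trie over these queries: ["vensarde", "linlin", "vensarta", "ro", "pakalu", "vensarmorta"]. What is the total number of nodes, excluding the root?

Trie structure (* marks end of a word):
(root)
├─ l
│  └─ i
│     └─ n
│        └─ l
│           └─ i
│              └─ n *
├─ p
│  └─ a
│     └─ k
│        └─ a
│           └─ l
│              └─ u *
├─ r
│  └─ o *
└─ v
   └─ e
      └─ n
         └─ s
            └─ a
               └─ r
                  ├─ d
                  │  └─ e *
                  ├─ m
                  │  └─ o
                  │     └─ r
                  │        └─ t
                  │           └─ a *
                  └─ t
                     └─ a *
Counting every labelled node above: 29.

29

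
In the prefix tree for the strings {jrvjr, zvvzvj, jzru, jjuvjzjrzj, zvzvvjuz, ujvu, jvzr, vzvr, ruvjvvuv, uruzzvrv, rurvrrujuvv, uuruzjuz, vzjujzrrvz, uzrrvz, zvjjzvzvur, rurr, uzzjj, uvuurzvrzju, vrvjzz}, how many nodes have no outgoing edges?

19

A leaf is a node with no children — equivalently, the end of a word that is not a proper prefix of any other stored word.
Those words: "jjuvjzjrzj", "jrvjr", "jvzr", "jzru", "rurr", "rurvrrujuvv", "ruvjvvuv", "ujvu", "uruzzvrv", "uuruzjuz", "uvuurzvrzju", "uzrrvz", "uzzjj", "vrvjzz", "vzjujzrrvz", "vzvr", "zvjjzvzvur", "zvvzvj", "zvzvvjuz"
Leaf count: 19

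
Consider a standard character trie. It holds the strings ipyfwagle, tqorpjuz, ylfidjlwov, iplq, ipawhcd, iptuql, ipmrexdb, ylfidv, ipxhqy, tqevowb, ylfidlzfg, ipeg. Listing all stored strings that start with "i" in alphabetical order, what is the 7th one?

Filter for "i…" and sort: "ipawhcd", "ipeg", "iplq", "ipmrexdb", "iptuql", "ipxhqy", "ipyfwagle"
Position 7: ipyfwagle

ipyfwagle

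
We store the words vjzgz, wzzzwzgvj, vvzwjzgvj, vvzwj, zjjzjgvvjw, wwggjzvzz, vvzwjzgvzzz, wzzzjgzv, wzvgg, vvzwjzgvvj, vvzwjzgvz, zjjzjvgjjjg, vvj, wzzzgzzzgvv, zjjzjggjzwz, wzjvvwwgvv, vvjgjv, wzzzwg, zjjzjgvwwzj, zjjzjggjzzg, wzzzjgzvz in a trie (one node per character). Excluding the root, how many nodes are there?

90

Insert word by word; a character creates a node only if that edge doesn't already exist:
  "vjzgz" → 5 new (v, j, z, g, z)
  "wzzzwzgvj" → 9 new (w, z, z, z, w, z, g, v, j)
  "vvzwjzgvj" → prefix "v" already present; 8 new (v, z, w, j, z, g, v, j)
  "vvzwj" → prefix "vvzwj" already present; 0 new (none)
  "zjjzjgvvjw" → 10 new (z, j, j, z, j, g, v, v, j, w)
  "wwggjzvzz" → prefix "w" already present; 8 new (w, g, g, j, z, v, z, z)
  "vvzwjzgvzzz" → prefix "vvzwjzgv" already present; 3 new (z, z, z)
  "wzzzjgzv" → prefix "wzzz" already present; 4 new (j, g, z, v)
  "wzvgg" → prefix "wz" already present; 3 new (v, g, g)
  "vvzwjzgvvj" → prefix "vvzwjzgv" already present; 2 new (v, j)
  "vvzwjzgvz" → prefix "vvzwjzgvz" already present; 0 new (none)
  "zjjzjvgjjjg" → prefix "zjjzj" already present; 6 new (v, g, j, j, j, g)
  "vvj" → prefix "vv" already present; 1 new (j)
  "wzzzgzzzgvv" → prefix "wzzz" already present; 7 new (g, z, z, z, g, v, v)
  "zjjzjggjzwz" → prefix "zjjzjg" already present; 5 new (g, j, z, w, z)
  "wzjvvwwgvv" → prefix "wz" already present; 8 new (j, v, v, w, w, g, v, v)
  "vvjgjv" → prefix "vvj" already present; 3 new (g, j, v)
  "wzzzwg" → prefix "wzzzw" already present; 1 new (g)
  "zjjzjgvwwzj" → prefix "zjjzjgv" already present; 4 new (w, w, z, j)
  "zjjzjggjzzg" → prefix "zjjzjggjz" already present; 2 new (z, g)
  "wzzzjgzvz" → prefix "wzzzjgzv" already present; 1 new (z)
Total nodes = 5 + 9 + 8 + 0 + 10 + 8 + 3 + 4 + 3 + 2 + 0 + 6 + 1 + 7 + 5 + 8 + 3 + 1 + 4 + 2 + 1 = 90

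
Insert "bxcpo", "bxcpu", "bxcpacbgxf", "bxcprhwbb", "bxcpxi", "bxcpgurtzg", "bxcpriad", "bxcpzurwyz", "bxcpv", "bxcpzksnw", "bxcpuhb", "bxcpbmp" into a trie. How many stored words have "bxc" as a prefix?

Traverse to the node for "bxc", then collect every word in that subtree.
Words under "bxc": bxcpacbgxf, bxcpbmp, bxcpgurtzg, bxcpo, bxcprhwbb, bxcpriad, bxcpu, bxcpuhb, bxcpv, bxcpxi, bxcpzksnw, bxcpzurwyz
Count: 12

12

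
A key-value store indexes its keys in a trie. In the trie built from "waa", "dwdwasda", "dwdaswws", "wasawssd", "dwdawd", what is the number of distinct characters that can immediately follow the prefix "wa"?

Walk "wa" from the root, arriving at one node.
Distinct next characters after "wa": a, s.
That node has 2 child edges.

2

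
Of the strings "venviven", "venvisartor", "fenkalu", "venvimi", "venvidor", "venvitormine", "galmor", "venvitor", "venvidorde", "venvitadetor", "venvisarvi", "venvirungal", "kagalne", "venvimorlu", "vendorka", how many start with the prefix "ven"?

12

Traverse to the node for "ven", then collect every word in that subtree.
Matches: "vendorka", "venvidor", "venvidorde", "venvimi", "venvimorlu", "venvirungal", "venvisartor", "venvisarvi", "venvitadetor", "venvitor", "venvitormine", "venviven"
Count: 12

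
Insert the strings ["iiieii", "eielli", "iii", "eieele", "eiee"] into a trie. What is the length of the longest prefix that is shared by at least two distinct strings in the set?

4

Look for the deepest trie node that still has at least two words in its subtree.
"eiee" and "eieele" agree on "eiee" (4 characters) before diverging; nothing deeper is shared.
Longest shared-prefix length: 4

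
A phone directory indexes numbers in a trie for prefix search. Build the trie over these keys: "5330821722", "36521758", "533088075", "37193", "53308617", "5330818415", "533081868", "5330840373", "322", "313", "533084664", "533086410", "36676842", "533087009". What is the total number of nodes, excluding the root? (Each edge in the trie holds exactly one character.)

61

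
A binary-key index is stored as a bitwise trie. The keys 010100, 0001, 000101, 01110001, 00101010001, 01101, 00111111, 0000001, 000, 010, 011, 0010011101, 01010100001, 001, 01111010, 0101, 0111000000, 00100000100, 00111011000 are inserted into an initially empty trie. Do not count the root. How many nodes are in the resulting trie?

68

For each word, the new-node count is its length minus the longest prefix already in the trie:
  "010100" → 6 new (0, 1, 0, 1, 0, 0)
  "0001" → prefix "0" already present; 3 new (0, 0, 1)
  "000101" → prefix "0001" already present; 2 new (0, 1)
  "01110001" → prefix "01" already present; 6 new (1, 1, 0, 0, 0, 1)
  "00101010001" → prefix "00" already present; 9 new (1, 0, 1, 0, 1, 0, 0, 0, 1)
  "01101" → prefix "011" already present; 2 new (0, 1)
  "00111111" → prefix "001" already present; 5 new (1, 1, 1, 1, 1)
  "0000001" → prefix "000" already present; 4 new (0, 0, 0, 1)
  "000" → prefix "000" already present; 0 new (none)
  "010" → prefix "010" already present; 0 new (none)
  "011" → prefix "011" already present; 0 new (none)
  "0010011101" → prefix "0010" already present; 6 new (0, 1, 1, 1, 0, 1)
  "01010100001" → prefix "01010" already present; 6 new (1, 0, 0, 0, 0, 1)
  "001" → prefix "001" already present; 0 new (none)
  "01111010" → prefix "0111" already present; 4 new (1, 0, 1, 0)
  "0101" → prefix "0101" already present; 0 new (none)
  "0111000000" → prefix "0111000" already present; 3 new (0, 0, 0)
  "00100000100" → prefix "00100" already present; 6 new (0, 0, 0, 1, 0, 0)
  "00111011000" → prefix "00111" already present; 6 new (0, 1, 1, 0, 0, 0)
Total nodes = 6 + 3 + 2 + 6 + 9 + 2 + 5 + 4 + 0 + 0 + 0 + 6 + 6 + 0 + 4 + 0 + 3 + 6 + 6 = 68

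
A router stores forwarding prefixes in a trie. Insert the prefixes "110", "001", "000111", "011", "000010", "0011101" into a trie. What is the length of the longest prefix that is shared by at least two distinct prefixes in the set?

3

The deepest shared node is where two words last agree before diverging.
"000010" and "000111" agree on "000" (3 characters) before diverging; nothing deeper is shared.
Longest shared-prefix length: 3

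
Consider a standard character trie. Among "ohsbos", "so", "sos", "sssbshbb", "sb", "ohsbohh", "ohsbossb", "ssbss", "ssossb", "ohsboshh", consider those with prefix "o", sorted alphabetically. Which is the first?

Words with prefix "o", in lexicographic order: "ohsbohh", "ohsbos", "ohsboshh", "ohsbossb"
The 1st is ohsbohh.

ohsbohh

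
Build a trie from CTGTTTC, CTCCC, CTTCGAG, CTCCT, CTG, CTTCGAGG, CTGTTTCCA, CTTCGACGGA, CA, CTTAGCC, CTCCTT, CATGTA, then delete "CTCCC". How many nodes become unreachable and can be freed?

After clearing the end-marker at "CTCCC", prune upward until reaching a node still needed by another word.
The suffix "C" (1 node) is used only by "CTCCC"; the node for "CTCC" still has the child "T", so pruning stops there.
Nodes removed: 1

1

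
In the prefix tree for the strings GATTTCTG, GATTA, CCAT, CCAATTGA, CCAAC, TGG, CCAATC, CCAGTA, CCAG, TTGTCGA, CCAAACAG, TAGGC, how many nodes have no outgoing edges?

11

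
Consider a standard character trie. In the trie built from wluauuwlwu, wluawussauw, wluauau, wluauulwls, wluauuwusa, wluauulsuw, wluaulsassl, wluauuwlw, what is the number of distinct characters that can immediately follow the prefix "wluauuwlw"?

Follow the path "wluauuwlw" to its node, then look at its outgoing edges.
Characters that immediately follow "wluauuwlw" among the stored strings: {u}.
That node has 1 child edge.

1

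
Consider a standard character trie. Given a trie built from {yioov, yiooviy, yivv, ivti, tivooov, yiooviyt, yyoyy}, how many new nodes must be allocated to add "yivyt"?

2

The longest prefix of "yivyt" already in the trie is "yiv" (length 3).
Each of the 2 remaining characters creates one node.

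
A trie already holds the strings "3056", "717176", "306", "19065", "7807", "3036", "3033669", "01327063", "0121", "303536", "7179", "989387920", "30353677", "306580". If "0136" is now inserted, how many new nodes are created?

The longest prefix of "0136" already in the trie is "013" (length 3).
Each of the 1 remaining characters creates one node.

1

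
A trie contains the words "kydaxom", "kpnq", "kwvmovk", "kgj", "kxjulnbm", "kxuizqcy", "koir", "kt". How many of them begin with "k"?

Traverse to the node for "k", then collect every word in that subtree.
Words under "k": kgj, koir, kpnq, kt, kwvmovk, kxjulnbm, kxuizqcy, kydaxom
Count: 8

8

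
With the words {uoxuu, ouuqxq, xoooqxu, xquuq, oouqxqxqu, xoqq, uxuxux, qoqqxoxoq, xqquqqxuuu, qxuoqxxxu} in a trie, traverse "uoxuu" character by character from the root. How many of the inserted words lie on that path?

1

Traverse "uoxuu" character by character; count nodes along the way that are marked as word ends.
Prefixes of the query that are stored words: "uoxuu"
Count: 1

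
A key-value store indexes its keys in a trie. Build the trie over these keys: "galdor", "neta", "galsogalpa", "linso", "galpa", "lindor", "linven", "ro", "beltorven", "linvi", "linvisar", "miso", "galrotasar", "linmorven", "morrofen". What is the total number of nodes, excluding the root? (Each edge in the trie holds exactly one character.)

69

Trace insertions, counting only characters that open a new branch:
  "galdor" → 6 new (g, a, l, d, o, r)
  "neta" → 4 new (n, e, t, a)
  "galsogalpa" → prefix "gal" already present; 7 new (s, o, g, a, l, p, a)
  "linso" → 5 new (l, i, n, s, o)
  "galpa" → prefix "gal" already present; 2 new (p, a)
  "lindor" → prefix "lin" already present; 3 new (d, o, r)
  "linven" → prefix "lin" already present; 3 new (v, e, n)
  "ro" → 2 new (r, o)
  "beltorven" → 9 new (b, e, l, t, o, r, v, e, n)
  "linvi" → prefix "linv" already present; 1 new (i)
  "linvisar" → prefix "linvi" already present; 3 new (s, a, r)
  "miso" → 4 new (m, i, s, o)
  "galrotasar" → prefix "gal" already present; 7 new (r, o, t, a, s, a, r)
  "linmorven" → prefix "lin" already present; 6 new (m, o, r, v, e, n)
  "morrofen" → prefix "m" already present; 7 new (o, r, r, o, f, e, n)
Total nodes = 6 + 4 + 7 + 5 + 2 + 3 + 3 + 2 + 9 + 1 + 3 + 4 + 7 + 6 + 7 = 69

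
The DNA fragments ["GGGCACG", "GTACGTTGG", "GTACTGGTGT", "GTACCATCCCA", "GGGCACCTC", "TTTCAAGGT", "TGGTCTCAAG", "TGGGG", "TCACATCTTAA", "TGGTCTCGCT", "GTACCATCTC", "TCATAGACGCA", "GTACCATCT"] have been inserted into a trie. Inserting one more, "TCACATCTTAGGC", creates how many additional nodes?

3

"TCACATCTTA" is already a path in the trie; the remaining "GGC" must be added.
So 13 − 10 = 3 new nodes.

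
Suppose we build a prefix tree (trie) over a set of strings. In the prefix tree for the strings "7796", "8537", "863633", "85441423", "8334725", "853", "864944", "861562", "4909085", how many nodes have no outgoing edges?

8

Leaves are exactly the stored words that no other stored word extends.
Those words: "4909085", "7796", "8334725", "8537", "85441423", "861562", "863633", "864944"
Leaf count: 8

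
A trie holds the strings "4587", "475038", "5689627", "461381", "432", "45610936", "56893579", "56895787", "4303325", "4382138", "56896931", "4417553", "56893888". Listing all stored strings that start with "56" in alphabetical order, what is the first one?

Words with prefix "56", in lexicographic order: "56893579", "56893888", "56895787", "5689627", "56896931"
Position 1: 56893579

56893579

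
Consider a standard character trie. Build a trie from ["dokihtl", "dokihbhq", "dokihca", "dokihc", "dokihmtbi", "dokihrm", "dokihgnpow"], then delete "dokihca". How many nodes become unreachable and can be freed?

1

After clearing the end-marker at "dokihca", prune upward until reaching a node still needed by another word.
The suffix "a" (1 node) is used only by "dokihca"; "dokihc" is itself a stored word, so pruning stops there.
Nodes removed: 1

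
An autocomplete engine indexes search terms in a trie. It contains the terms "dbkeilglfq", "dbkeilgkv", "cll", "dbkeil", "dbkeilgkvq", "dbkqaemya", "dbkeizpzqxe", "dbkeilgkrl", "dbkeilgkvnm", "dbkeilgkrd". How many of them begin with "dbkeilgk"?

Filter for entries beginning with "dbkeilgk":
Matches: "dbkeilgkrd", "dbkeilgkrl", "dbkeilgkv", "dbkeilgkvnm", "dbkeilgkvq"
Count: 5

5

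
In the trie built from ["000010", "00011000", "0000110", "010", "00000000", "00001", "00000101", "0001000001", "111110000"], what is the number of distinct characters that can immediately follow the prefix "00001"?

Follow the path "00001" to its node, then look at its outgoing edges.
Distinct next characters after "00001": 0, 1.
That node has 2 child edges.

2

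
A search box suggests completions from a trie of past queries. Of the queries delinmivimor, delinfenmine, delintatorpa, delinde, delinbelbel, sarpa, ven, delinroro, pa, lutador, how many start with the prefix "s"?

1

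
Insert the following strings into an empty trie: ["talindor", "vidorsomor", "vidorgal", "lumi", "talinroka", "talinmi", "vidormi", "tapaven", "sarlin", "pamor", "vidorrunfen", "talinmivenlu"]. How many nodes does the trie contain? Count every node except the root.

60

Count nodes per top-level branch (shared prefixes stored once):
  'l'-branch (lumi): 4 nodes
  'p'-branch (pamor): 5 nodes
  's'-branch (sarlin): 6 nodes
  't'-branch (talindor, talinmi, talinmivenlu, talinroka, tapaven): 24 nodes
  'v'-branch (vidorgal, vidormi, vidorrunfen, vidorsomor): 21 nodes
Sum: 60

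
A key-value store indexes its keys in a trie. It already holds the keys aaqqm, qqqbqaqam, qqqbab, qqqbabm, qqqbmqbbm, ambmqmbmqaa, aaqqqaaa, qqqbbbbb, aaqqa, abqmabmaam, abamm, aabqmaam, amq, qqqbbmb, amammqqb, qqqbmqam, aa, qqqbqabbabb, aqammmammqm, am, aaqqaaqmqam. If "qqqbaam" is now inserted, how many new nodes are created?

Walking "qqqbaam" from the root, the first 5 characters ("qqqba") follow existing edges; "a" is the first miss.
So 7 − 5 = 2 new nodes.

2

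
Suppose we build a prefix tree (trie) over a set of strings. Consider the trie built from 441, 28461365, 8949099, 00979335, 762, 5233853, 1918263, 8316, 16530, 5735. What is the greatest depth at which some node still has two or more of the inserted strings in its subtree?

1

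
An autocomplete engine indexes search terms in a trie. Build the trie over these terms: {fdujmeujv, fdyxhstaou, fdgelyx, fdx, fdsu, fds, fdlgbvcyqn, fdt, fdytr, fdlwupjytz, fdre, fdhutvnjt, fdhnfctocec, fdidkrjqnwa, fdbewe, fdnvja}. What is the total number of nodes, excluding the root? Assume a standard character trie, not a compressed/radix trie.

Trace insertions, counting only characters that open a new branch:
  "fdujmeujv" → 9 new (f, d, u, j, m, e, u, j, v)
  "fdyxhstaou" → prefix "fd" already present; 8 new (y, x, h, s, t, a, o, u)
  "fdgelyx" → prefix "fd" already present; 5 new (g, e, l, y, x)
  "fdx" → prefix "fd" already present; 1 new (x)
  "fdsu" → prefix "fd" already present; 2 new (s, u)
  "fds" → prefix "fds" already present; 0 new (none)
  "fdlgbvcyqn" → prefix "fd" already present; 8 new (l, g, b, v, c, y, q, n)
  "fdt" → prefix "fd" already present; 1 new (t)
  "fdytr" → prefix "fdy" already present; 2 new (t, r)
  "fdlwupjytz" → prefix "fdl" already present; 7 new (w, u, p, j, y, t, z)
  "fdre" → prefix "fd" already present; 2 new (r, e)
  "fdhutvnjt" → prefix "fd" already present; 7 new (h, u, t, v, n, j, t)
  "fdhnfctocec" → prefix "fdh" already present; 8 new (n, f, c, t, o, c, e, c)
  "fdidkrjqnwa" → prefix "fd" already present; 9 new (i, d, k, r, j, q, n, w, a)
  "fdbewe" → prefix "fd" already present; 4 new (b, e, w, e)
  "fdnvja" → prefix "fd" already present; 4 new (n, v, j, a)
Total nodes = 9 + 8 + 5 + 1 + 2 + 0 + 8 + 1 + 2 + 7 + 2 + 7 + 8 + 9 + 4 + 4 = 77

77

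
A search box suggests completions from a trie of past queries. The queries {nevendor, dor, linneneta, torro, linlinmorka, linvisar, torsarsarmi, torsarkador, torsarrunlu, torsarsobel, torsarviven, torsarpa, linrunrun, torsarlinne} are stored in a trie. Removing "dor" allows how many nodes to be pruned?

Walk "dor" from the leaf back toward the root, removing each node that no remaining word uses.
No other word shares any prefix with "dor", so all 3 of its nodes go.
Nodes removed: 3

3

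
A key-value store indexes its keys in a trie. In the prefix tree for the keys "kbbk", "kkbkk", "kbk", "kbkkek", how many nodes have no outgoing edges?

A leaf is a node with no children — equivalently, the end of a word that is not a proper prefix of any other stored word.
Those words: "kbbk", "kbkkek", "kkbkk"
Leaf count: 3

3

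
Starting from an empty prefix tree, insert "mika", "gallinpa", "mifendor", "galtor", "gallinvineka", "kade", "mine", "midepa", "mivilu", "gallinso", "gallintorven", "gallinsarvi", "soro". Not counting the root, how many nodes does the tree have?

57

Count nodes per top-level branch (shared prefixes stored once):
  'g'-branch (gallinpa, gallinsarvi, gallinso, gallintorven, gallinvineka, galtor): 29 nodes
  'k'-branch (kade): 4 nodes
  'm'-branch (midepa, mifendor, mika, mine, mivilu): 20 nodes
  's'-branch (soro): 4 nodes
Sum: 57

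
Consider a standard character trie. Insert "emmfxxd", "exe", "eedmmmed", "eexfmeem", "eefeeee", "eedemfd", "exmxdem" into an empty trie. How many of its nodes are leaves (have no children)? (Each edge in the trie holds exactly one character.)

7

Leaves are exactly the stored words that no other stored word extends.
Those words: "eedemfd", "eedmmmed", "eefeeee", "eexfmeem", "emmfxxd", "exe", "exmxdem"
Leaf count: 7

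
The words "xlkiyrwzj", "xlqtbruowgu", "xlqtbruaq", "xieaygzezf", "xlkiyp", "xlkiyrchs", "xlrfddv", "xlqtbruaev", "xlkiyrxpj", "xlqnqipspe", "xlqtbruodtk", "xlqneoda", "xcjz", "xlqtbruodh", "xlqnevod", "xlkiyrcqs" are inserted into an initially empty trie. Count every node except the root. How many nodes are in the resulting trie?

66

Insert word by word; a character creates a node only if that edge doesn't already exist:
  "xlkiyrwzj" → 9 new (x, l, k, i, y, r, w, z, j)
  "xlqtbruowgu" → prefix "xl" already present; 9 new (q, t, b, r, u, o, w, g, u)
  "xlqtbruaq" → prefix "xlqtbru" already present; 2 new (a, q)
  "xieaygzezf" → prefix "x" already present; 9 new (i, e, a, y, g, z, e, z, f)
  "xlkiyp" → prefix "xlkiy" already present; 1 new (p)
  "xlkiyrchs" → prefix "xlkiyr" already present; 3 new (c, h, s)
  "xlrfddv" → prefix "xl" already present; 5 new (r, f, d, d, v)
  "xlqtbruaev" → prefix "xlqtbrua" already present; 2 new (e, v)
  "xlkiyrxpj" → prefix "xlkiyr" already present; 3 new (x, p, j)
  "xlqnqipspe" → prefix "xlq" already present; 7 new (n, q, i, p, s, p, e)
  "xlqtbruodtk" → prefix "xlqtbruo" already present; 3 new (d, t, k)
  "xlqneoda" → prefix "xlqn" already present; 4 new (e, o, d, a)
  "xcjz" → prefix "x" already present; 3 new (c, j, z)
  "xlqtbruodh" → prefix "xlqtbruod" already present; 1 new (h)
  "xlqnevod" → prefix "xlqne" already present; 3 new (v, o, d)
  "xlkiyrcqs" → prefix "xlkiyrc" already present; 2 new (q, s)
Total nodes = 9 + 9 + 2 + 9 + 1 + 3 + 5 + 2 + 3 + 7 + 3 + 4 + 3 + 1 + 3 + 2 = 66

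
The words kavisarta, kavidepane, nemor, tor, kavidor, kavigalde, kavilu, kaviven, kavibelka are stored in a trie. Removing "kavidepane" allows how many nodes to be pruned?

5

A node on "kavidepane"'s path can go only if nothing else ends at it or branches off below it.
The suffix "epane" (5 nodes) is used only by "kavidepane"; the node for "kavid" still has the child "o", so pruning stops there.
Nodes removed: 5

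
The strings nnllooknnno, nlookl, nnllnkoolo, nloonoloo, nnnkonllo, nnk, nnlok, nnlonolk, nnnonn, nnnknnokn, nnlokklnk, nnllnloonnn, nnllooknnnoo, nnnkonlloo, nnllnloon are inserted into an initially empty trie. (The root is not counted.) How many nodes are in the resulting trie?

Insert word by word; a character creates a node only if that edge doesn't already exist:
  "nnllooknnno" → 11 new (n, n, l, l, o, o, k, n, n, n, o)
  "nlookl" → prefix "n" already present; 5 new (l, o, o, k, l)
  "nnllnkoolo" → prefix "nnll" already present; 6 new (n, k, o, o, l, o)
  "nloonoloo" → prefix "nloo" already present; 5 new (n, o, l, o, o)
  "nnnkonllo" → prefix "nn" already present; 7 new (n, k, o, n, l, l, o)
  "nnk" → prefix "nn" already present; 1 new (k)
  "nnlok" → prefix "nnl" already present; 2 new (o, k)
  "nnlonolk" → prefix "nnlo" already present; 4 new (n, o, l, k)
  "nnnonn" → prefix "nnn" already present; 3 new (o, n, n)
  "nnnknnokn" → prefix "nnnk" already present; 5 new (n, n, o, k, n)
  "nnlokklnk" → prefix "nnlok" already present; 4 new (k, l, n, k)
  "nnllnloonnn" → prefix "nnlln" already present; 6 new (l, o, o, n, n, n)
  "nnllooknnnoo" → prefix "nnllooknnno" already present; 1 new (o)
  "nnnkonlloo" → prefix "nnnkonllo" already present; 1 new (o)
  "nnllnloon" → prefix "nnllnloon" already present; 0 new (none)
Total nodes = 11 + 5 + 6 + 5 + 7 + 1 + 2 + 4 + 3 + 5 + 4 + 6 + 1 + 1 + 0 = 61

61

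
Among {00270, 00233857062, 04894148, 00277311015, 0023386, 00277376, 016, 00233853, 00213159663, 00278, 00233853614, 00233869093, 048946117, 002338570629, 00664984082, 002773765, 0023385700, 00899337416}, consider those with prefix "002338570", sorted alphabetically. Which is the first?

0023385700

Words with prefix "002338570", in lexicographic order: "0023385700", "00233857062", "002338570629"
The 1st is 0023385700.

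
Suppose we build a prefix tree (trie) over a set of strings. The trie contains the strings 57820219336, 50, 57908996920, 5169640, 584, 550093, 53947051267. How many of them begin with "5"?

Traverse to the node for "5", then collect every word in that subtree.
Matches: "50", "5169640", "53947051267", "550093", "57820219336", "57908996920", "584"
Count: 7

7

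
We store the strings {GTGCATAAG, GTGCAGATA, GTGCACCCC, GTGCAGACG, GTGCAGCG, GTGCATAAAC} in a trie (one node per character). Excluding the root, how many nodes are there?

23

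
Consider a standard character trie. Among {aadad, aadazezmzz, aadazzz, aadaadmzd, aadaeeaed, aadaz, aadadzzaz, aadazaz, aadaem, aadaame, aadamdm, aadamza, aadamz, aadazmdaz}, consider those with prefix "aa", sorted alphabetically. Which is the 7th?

aadamdm

Filter for "aa…" and sort: "aadaadmzd", "aadaame", "aadad", "aadadzzaz", "aadaeeaed", "aadaem", "aadamdm", "aadamz", "aadamza", "aadaz", "aadazaz", "aadazezmzz", "aadazmdaz", "aadazzz"
Position 7: aadamdm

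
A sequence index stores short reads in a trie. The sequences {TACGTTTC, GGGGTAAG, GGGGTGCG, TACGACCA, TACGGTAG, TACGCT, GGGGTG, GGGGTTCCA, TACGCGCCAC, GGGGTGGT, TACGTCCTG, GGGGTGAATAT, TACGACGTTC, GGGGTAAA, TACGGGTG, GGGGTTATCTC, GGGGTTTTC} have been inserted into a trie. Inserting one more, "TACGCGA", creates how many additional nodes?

Walking "TACGCGA" from the root, the first 6 characters ("TACGCG") follow existing edges; "A" is the first miss.
Each of the 1 remaining characters creates one node.

1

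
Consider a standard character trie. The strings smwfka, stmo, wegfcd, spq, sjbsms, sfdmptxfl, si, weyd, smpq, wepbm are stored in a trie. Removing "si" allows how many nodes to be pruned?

After clearing the end-marker at "si", prune upward until reaching a node still needed by another word.
The suffix "i" (1 node) is used only by "si"; the node for "s" still has the child "m", so pruning stops there.
Nodes removed: 1

1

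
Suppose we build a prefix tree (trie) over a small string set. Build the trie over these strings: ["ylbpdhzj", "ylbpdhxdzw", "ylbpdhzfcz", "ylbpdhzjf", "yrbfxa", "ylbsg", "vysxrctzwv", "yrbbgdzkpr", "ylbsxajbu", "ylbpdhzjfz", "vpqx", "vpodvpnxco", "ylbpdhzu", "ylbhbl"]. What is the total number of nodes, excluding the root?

61

For each word, the new-node count is its length minus the longest prefix already in the trie:
  "ylbpdhzj" → 8 new (y, l, b, p, d, h, z, j)
  "ylbpdhxdzw" → prefix "ylbpdh" already present; 4 new (x, d, z, w)
  "ylbpdhzfcz" → prefix "ylbpdhz" already present; 3 new (f, c, z)
  "ylbpdhzjf" → prefix "ylbpdhzj" already present; 1 new (f)
  "yrbfxa" → prefix "y" already present; 5 new (r, b, f, x, a)
  "ylbsg" → prefix "ylb" already present; 2 new (s, g)
  "vysxrctzwv" → 10 new (v, y, s, x, r, c, t, z, w, v)
  "yrbbgdzkpr" → prefix "yrb" already present; 7 new (b, g, d, z, k, p, r)
  "ylbsxajbu" → prefix "ylbs" already present; 5 new (x, a, j, b, u)
  "ylbpdhzjfz" → prefix "ylbpdhzjf" already present; 1 new (z)
  "vpqx" → prefix "v" already present; 3 new (p, q, x)
  "vpodvpnxco" → prefix "vp" already present; 8 new (o, d, v, p, n, x, c, o)
  "ylbpdhzu" → prefix "ylbpdhz" already present; 1 new (u)
  "ylbhbl" → prefix "ylb" already present; 3 new (h, b, l)
Total nodes = 8 + 4 + 3 + 1 + 5 + 2 + 10 + 7 + 5 + 1 + 3 + 8 + 1 + 3 = 61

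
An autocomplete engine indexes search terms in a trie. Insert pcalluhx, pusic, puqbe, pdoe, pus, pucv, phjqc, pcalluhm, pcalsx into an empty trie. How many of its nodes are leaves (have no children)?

Leaves are exactly the stored words that no other stored word extends.
Those words: "pcalluhm", "pcalluhx", "pcalsx", "pdoe", "phjqc", "pucv", "puqbe", "pusic"
Leaf count: 8

8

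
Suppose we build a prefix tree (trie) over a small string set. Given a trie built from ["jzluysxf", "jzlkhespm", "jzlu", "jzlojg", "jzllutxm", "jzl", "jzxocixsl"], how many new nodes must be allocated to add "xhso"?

4

Nothing in the trie begins with "x"; the whole of "xhso" is new.
4 − 0 = 4 new nodes.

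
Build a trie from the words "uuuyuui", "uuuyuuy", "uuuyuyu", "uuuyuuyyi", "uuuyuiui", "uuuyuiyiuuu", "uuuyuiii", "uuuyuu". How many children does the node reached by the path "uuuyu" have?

3

Follow the path "uuuyu" to its node, then look at its outgoing edges.
Distinct next characters after "uuuyu": i, u, y.
That node has 3 child edges.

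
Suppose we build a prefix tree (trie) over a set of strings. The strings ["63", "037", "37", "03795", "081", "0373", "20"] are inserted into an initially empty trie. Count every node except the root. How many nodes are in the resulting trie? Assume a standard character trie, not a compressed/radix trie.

14

Trie structure (* marks end of a word):
(root)
├─ 0
│  ├─ 3
│  │  └─ 7 *
│  │     ├─ 3 *
│  │     └─ 9
│  │        └─ 5 *
│  └─ 8
│     └─ 1 *
├─ 2
│  └─ 0 *
├─ 3
│  └─ 7 *
└─ 6
   └─ 3 *
Counting every labelled node above: 14.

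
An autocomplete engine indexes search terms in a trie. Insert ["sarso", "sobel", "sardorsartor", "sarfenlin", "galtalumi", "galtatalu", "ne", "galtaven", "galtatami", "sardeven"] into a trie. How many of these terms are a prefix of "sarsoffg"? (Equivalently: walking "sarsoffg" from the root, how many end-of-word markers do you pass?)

1

Walk "sarsoffg" from the root; an end-of-word marker is hit whenever a stored word is a prefix of "sarsoffg".
Prefixes of the query that are stored words: "sarso"
Count: 1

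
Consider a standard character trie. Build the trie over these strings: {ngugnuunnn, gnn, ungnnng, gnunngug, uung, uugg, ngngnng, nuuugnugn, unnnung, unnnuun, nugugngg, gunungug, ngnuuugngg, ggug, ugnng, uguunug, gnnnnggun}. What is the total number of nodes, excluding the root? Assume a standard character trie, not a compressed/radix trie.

For each word, the new-node count is its length minus the longest prefix already in the trie:
  "ngugnuunnn" → 10 new (n, g, u, g, n, u, u, n, n, n)
  "gnn" → 3 new (g, n, n)
  "ungnnng" → 7 new (u, n, g, n, n, n, g)
  "gnunngug" → prefix "gn" already present; 6 new (u, n, n, g, u, g)
  "uung" → prefix "u" already present; 3 new (u, n, g)
  "uugg" → prefix "uu" already present; 2 new (g, g)
  "ngngnng" → prefix "ng" already present; 5 new (n, g, n, n, g)
  "nuuugnugn" → prefix "n" already present; 8 new (u, u, u, g, n, u, g, n)
  "unnnung" → prefix "un" already present; 5 new (n, n, u, n, g)
  "unnnuun" → prefix "unnnu" already present; 2 new (u, n)
  "nugugngg" → prefix "nu" already present; 6 new (g, u, g, n, g, g)
  "gunungug" → prefix "g" already present; 7 new (u, n, u, n, g, u, g)
  "ngnuuugngg" → prefix "ngn" already present; 7 new (u, u, u, g, n, g, g)
  "ggug" → prefix "g" already present; 3 new (g, u, g)
  "ugnng" → prefix "u" already present; 4 new (g, n, n, g)
  "uguunug" → prefix "ug" already present; 5 new (u, u, n, u, g)
  "gnnnnggun" → prefix "gnn" already present; 6 new (n, n, g, g, u, n)
Total nodes = 10 + 3 + 7 + 6 + 3 + 2 + 5 + 8 + 5 + 2 + 6 + 7 + 7 + 3 + 4 + 5 + 6 = 89

89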